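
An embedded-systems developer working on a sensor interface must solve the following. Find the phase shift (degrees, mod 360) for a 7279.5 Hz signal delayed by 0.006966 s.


Phase shift from frequency and time delay:
phi = 360 * f * t_delay
    = 360 * 7279.5 * 0.006966
    = 18255.24 degrees
    mod 360 = 255.24 degrees

255.24 degrees


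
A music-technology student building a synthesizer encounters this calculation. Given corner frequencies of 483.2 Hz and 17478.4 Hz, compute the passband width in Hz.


Bandwidth is the difference of -3dB frequencies:
BW = f_high - f_low
   = 17478.4 - 483.2
   = 16995.2 Hz

16995.2 Hz


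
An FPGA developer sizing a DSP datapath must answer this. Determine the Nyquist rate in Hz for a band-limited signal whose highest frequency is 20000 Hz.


The Nyquist rate is twice the maximum frequency component.
fs_min = 2 * fmax
      = 2 * 20000
      = 40000 Hz

40000


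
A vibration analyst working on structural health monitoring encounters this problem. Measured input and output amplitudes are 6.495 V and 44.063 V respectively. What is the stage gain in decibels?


Voltage gain in dB:
G = 20 * log10(Vout / Vin)
  = 20 * log10(44.063 / 6.495)
  = 20 * log10(6.784142)
  = 20 * 0.831495
  = 16.63 dB

16.63 dB


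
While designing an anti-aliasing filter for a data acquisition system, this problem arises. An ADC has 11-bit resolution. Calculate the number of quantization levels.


Number of quantization levels = 2^N
= 2^11
= 2048

2048


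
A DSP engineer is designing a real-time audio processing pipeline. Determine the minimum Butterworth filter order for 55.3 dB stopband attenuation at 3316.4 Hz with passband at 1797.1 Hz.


Butterworth filter order formula:
n = log10(10^(A/10) - 1) / (2 * log10(f_stop/f_pass))
10^(55.3/10) - 1 = 338843.1561
f_stop/f_pass = 3316.4 / 1797.1 = 1.8454
n = 10.391 -> ceil = 11

11


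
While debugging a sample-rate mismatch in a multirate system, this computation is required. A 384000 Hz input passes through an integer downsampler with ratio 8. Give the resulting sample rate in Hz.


Decimation reduces the sample rate:
fs_out = fs_in / M
       = 384000 / 8
       = 48000.0 Hz

48000.0 Hz


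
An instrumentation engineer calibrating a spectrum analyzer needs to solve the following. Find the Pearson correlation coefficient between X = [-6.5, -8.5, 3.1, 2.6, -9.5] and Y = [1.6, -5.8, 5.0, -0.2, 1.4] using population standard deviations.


Pearson correlation coefficient (population):
r = cov(X,Y) / (std(X) * std(Y))
Mean X = -3.76, Mean Y = 0.4
Cov(X,Y) = 9.62
Std(X) = 5.485107, Std(Y) = 3.532704
r = 0.4965

0.4965


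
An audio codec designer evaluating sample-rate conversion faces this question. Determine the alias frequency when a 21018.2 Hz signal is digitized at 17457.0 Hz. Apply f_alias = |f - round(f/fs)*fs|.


Compute the nearest integer multiple of fs to the signal:
n = round(21018.2 / 17457.0) = 1
f_alias = |21018.2 - 1 * 17457.0|
        = |21018.2 - 17457.0|
        = 3561.2 Hz

3561.2


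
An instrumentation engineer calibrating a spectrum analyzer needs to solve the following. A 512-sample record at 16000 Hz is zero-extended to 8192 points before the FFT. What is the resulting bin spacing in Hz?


Frequency resolution after zero-padding:
N_padded = 512 * 16 = 8192
df = fs / N_padded
   = 16000 / 8192
   = 1.9531 Hz

1.9531 Hz


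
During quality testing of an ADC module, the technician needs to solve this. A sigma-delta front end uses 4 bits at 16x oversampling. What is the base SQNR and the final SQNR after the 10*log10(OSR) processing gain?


Step 1 — baseline SQNR at Nyquist:
SQNR_base = 6.02*N + 1.76
          = 6.02*4 + 1.76
          = 25.84 dB

Step 2 — oversampling processing gain:
G = 10*log10(OSR) = 10*log10(16) = 12.04 dB

Step 3 — total:
SQNR_total = 25.84 + 12.04 = 37.88 dB

Base SQNR = 25.84 dB; oversampled SQNR = 37.88 dB


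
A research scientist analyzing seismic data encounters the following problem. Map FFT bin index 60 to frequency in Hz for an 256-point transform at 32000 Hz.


Frequency of DFT bin k:
f_k = k * fs / N
    = 60 * 32000 / 256
    = 1920000 / 256
    = 7500.0 Hz

7500.0 Hz


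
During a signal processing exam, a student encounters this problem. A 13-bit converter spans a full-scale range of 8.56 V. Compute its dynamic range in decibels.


Dynamic range from full-scale to LSB:
V_min = V_max / 2^bits = 8.56 / 2^13
DR = 20 * log10(V_max / V_min)
   = 20 * log10(2^13)
   = 20 * 13 * log10(2)
   = 78.27 dB

78.27 dB


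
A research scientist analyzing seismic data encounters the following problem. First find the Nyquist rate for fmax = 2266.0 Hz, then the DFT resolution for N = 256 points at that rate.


Step 1 — Nyquist sampling rate:
fs = 2 * fmax = 2 * 2266.0 = 4532.0 Hz

Step 2 — DFT bin spacing:
df = fs / N = 4532.0 / 256 = 17.7031 Hz

17.7031 Hz


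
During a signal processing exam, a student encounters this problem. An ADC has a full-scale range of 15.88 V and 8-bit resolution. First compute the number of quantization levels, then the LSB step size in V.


Step 1 — number of quantization levels:
L = 2^N = 2^8 = 256

Step 2 — LSB step size:
delta = Vfs / L
      = 15.88 / 256
      = 0.06203125 V

Levels = 256; step size = 0.06203125 V


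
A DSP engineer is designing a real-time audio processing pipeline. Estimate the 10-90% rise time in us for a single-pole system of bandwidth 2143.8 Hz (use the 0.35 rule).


Rise time from bandwidth relationship:
tr = 0.35 / BW
   = 0.35 / 2143.8
   = 0.0001632614983 s
   = 163.2615 us

163.2615 us


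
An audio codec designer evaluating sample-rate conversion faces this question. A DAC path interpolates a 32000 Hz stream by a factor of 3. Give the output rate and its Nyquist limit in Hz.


Step 1 — output sample rate after interpolation by L:
fs_out = L * fs_in = 3 * 32000 = 96000 Hz

Step 2 — Nyquist frequency of the output stream:
f_Nyq = fs_out / 2 = 96000 / 2 = 48000.0 Hz

fs_out = 96000 Hz; f_Nyquist = 48000.0 Hz


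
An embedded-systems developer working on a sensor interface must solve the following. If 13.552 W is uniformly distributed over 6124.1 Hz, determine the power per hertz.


Power spectral density:
PSD = P / BW
    = 13.552 / 6124.1
    = 0.0022129 W/Hz

0.0022129 W/Hz


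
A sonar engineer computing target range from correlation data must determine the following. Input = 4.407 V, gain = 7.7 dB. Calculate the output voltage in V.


Output voltage from dB gain:
V_out = V_in * 10^(gain_dB / 20)
      = 4.407 * 10^(7.7 / 20)
      = 4.407 * 2.42661
      = 10.6941 V

10.6941 V


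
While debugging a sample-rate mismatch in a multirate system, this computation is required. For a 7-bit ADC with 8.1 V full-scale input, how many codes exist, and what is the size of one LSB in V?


Step 1 — number of quantization levels:
L = 2^N = 2^7 = 128

Step 2 — LSB step size:
delta = Vfs / L
      = 8.1 / 128
      = 0.06328125 V

Levels = 128; step size = 0.06328125 V


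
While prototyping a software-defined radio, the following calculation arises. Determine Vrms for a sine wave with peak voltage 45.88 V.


RMS voltage for a sinusoidal waveform:
V_rms = V_peak / sqrt(2)
      = 45.88 / 1.414214
      = 32.442 V

32.442 V


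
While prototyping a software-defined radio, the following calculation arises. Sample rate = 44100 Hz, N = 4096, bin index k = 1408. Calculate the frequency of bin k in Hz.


Frequency of DFT bin k:
f_k = k * fs / N
    = 1408 * 44100 / 4096
    = 62092800 / 4096
    = 15159.375 Hz

15159.375 Hz


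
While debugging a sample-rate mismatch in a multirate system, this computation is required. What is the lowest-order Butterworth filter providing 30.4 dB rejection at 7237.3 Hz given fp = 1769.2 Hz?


Butterworth filter order formula:
n = log10(10^(A/10) - 1) / (2 * log10(f_stop/f_pass))
10^(30.4/10) - 1 = 1095.4782
f_stop/f_pass = 7237.3 / 1769.2 = 4.0907
n = 2.4841 -> ceil = 3

3


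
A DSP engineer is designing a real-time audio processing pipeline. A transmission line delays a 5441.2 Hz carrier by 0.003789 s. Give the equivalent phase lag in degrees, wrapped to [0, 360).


Phase shift from frequency and time delay:
phi = 360 * f * t_delay
    = 360 * 5441.2 * 0.003789
    = 7422.01 degrees
    mod 360 = 222.01 degrees

222.01 degrees


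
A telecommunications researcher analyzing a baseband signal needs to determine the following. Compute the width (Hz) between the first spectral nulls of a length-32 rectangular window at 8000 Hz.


Main lobe width for a rectangular window:
Width = 2 * fs / N
      = 2 * 8000 / 32
      = 16000 / 32
      = 500.0 Hz

500.0 Hz


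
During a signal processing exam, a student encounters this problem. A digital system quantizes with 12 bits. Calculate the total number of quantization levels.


Number of quantization levels = 2^N
= 2^12
= 4096

4096


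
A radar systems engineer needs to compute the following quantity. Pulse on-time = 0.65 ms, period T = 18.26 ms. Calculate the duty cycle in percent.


Duty cycle as a percentage:
DC = (t_on / T) * 100
   = (0.65 / 18.26) * 100
   = 0.035597 * 100
   = 3.56 %

3.56 %


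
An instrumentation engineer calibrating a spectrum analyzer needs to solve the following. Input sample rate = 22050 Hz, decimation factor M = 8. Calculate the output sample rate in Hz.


Decimation reduces the sample rate:
fs_out = fs_in / M
       = 22050 / 8
       = 2756.25 Hz

2756.25 Hz


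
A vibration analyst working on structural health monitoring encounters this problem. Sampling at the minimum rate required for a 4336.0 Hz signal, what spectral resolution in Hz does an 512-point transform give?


Step 1 — Nyquist sampling rate:
fs = 2 * fmax = 2 * 4336.0 = 8672.0 Hz

Step 2 — DFT bin spacing:
df = fs / N = 8672.0 / 512 = 16.9375 Hz

16.9375 Hz


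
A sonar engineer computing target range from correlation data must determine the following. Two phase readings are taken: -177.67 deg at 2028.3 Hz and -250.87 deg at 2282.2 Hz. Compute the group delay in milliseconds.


Group delay from phase difference:
tau = -d(phi)/d(omega)
d(phi) = -73.2 deg = -1.277581 rad
d(omega) = 2*pi*(2282.2 - 2028.3) = 1595.3007 rad/s
tau = -(-1.277581) / 1595.3007
    = 0.8008 ms

0.8008 ms


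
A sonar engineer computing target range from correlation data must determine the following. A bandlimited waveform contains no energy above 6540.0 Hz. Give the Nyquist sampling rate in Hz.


The Nyquist rate is twice the maximum frequency component.
fs_min = 2 * fmax
      = 2 * 6540.0
      = 13080.0 Hz

13080.0


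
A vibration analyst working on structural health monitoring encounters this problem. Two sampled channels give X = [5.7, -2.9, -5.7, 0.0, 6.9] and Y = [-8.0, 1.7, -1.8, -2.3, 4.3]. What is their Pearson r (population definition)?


Pearson correlation coefficient (population):
r = cov(X,Y) / (std(X) * std(Y))
Mean X = 0.8, Mean Y = -1.22
Cov(X,Y) = -1.144
Std(X) = 4.853864, Std(Y) = 4.158557
r = -0.0567

-0.0567


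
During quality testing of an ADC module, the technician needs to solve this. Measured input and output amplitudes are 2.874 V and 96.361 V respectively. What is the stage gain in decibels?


Voltage gain in dB:
G = 20 * log10(Vout / Vin)
  = 20 * log10(96.361 / 2.874)
  = 20 * log10(33.528532)
  = 20 * 1.525415
  = 30.51 dB

30.51 dB


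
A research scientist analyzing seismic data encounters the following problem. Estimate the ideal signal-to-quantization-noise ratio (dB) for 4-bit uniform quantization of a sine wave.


Theoretical SNR for a full-scale sinusoid:
SNR = 6.02 * N + 1.76
    = 6.02 * 4 + 1.76
    = 24.08 + 1.76
    = 25.84 dB

25.84 dB


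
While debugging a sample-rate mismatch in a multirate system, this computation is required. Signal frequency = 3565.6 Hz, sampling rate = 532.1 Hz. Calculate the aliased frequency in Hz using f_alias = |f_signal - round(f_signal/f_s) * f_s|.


Compute the nearest integer multiple of fs to the signal:
n = round(3565.6 / 532.1) = 7
f_alias = |3565.6 - 7 * 532.1|
        = |3565.6 - 3724.7|
        = 159.1 Hz

159.1


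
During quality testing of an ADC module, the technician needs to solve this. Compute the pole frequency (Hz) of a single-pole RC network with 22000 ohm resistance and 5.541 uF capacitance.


Cutoff frequency of a first-order RC filter:
fc = 1 / (2 * pi * R * C)
C = 5.541 uF = 5.541e-06 F
fc = 1 / (2 * pi * 22000 * 5.541e-06)
   = 1 / 0.76593285531581
   = 1.305597 Hz

1.305597 Hz


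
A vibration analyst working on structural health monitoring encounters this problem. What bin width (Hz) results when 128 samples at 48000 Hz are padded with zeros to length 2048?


Frequency resolution after zero-padding:
N_padded = 128 * 16 = 2048
df = fs / N_padded
   = 48000 / 2048
   = 23.4375 Hz

23.4375 Hz


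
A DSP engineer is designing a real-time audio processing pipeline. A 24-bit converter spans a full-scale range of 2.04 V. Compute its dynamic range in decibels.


Dynamic range from full-scale to LSB:
V_min = V_max / 2^bits = 2.04 / 2^24
DR = 20 * log10(V_max / V_min)
   = 20 * log10(2^24)
   = 20 * 24 * log10(2)
   = 144.49 dB

144.49 dB


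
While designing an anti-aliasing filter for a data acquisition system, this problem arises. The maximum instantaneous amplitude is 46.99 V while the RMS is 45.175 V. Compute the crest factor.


Crest factor is the ratio of peak to RMS:
CF = V_peak / V_rms
   = 46.99 / 45.175
   = 1.0402

1.0402


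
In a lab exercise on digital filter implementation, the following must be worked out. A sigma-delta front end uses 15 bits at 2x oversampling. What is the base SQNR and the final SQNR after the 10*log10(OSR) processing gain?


Step 1 — baseline SQNR at Nyquist:
SQNR_base = 6.02*N + 1.76
          = 6.02*15 + 1.76
          = 92.06 dB

Step 2 — oversampling processing gain:
G = 10*log10(OSR) = 10*log10(2) = 3.01 dB

Step 3 — total:
SQNR_total = 92.06 + 3.01 = 95.07 dB

Base SQNR = 92.06 dB; oversampled SQNR = 95.07 dB


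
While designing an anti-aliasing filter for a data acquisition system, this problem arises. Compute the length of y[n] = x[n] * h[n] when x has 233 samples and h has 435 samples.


Linear convolution output length:
L = N + M - 1
  = 233 + 435 - 1
  = 667 samples

667


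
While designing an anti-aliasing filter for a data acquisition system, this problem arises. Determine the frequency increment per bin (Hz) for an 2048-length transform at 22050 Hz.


DFT frequency resolution:
df = fs / N
   = 22050 / 2048
   = 10.7666 Hz

10.7666 Hz


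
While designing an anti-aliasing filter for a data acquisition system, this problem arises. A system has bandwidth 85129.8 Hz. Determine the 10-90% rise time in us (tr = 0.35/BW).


Rise time from bandwidth relationship:
tr = 0.35 / BW
   = 0.35 / 85129.8
   = 4.111368757e-06 s
   = 4.1114 us

4.1114 us


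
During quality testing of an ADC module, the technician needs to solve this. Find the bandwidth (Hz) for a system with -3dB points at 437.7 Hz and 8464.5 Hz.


Bandwidth is the difference of -3dB frequencies:
BW = f_high - f_low
   = 8464.5 - 437.7
   = 8026.8 Hz

8026.8 Hz


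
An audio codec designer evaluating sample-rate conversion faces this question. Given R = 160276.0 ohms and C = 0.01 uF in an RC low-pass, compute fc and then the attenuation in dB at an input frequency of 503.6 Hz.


Step 1 — cutoff frequency:
fc = 1 / (2*pi*R*C)
C = 0.01 uF = 1e-08 F
fc = 1 / (2*pi*160276.0*1e-08)
   = 99.3005 Hz

Step 2 — magnitude at f = 503.6 Hz:
|H(f)| = 1 / sqrt(1 + (f/fc)^2)
f/fc = 503.6 / 99.3005 = 5.071475
|H| = 1 / sqrt(1 + 25.719859) = 0.1934563
|H|_dB = 20*log10(0.1934563) = -14.27 dB

fc = 99.3005 Hz; |H(503.6 Hz)| = -14.27 dB


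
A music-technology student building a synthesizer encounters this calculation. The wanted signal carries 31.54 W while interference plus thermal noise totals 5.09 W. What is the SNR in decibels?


SNR in decibels:
SNR = 10 * log10(Ps / Pn)
    = 10 * log10(31.54 / 5.09)
    = 10 * log10(6.1965)
    = 10 * 0.7921
    = 7.92 dB

7.92 dB


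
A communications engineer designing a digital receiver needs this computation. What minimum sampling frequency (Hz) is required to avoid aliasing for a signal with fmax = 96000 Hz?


The Nyquist rate is twice the maximum frequency component.
fs_min = 2 * fmax
      = 2 * 96000
      = 192000 Hz

192000


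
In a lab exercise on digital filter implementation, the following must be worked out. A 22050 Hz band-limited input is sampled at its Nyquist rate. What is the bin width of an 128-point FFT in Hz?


Step 1 — Nyquist sampling rate:
fs = 2 * fmax = 2 * 22050 = 44100 Hz

Step 2 — DFT bin spacing:
df = fs / N = 44100 / 128 = 344.5312 Hz

344.5312 Hz


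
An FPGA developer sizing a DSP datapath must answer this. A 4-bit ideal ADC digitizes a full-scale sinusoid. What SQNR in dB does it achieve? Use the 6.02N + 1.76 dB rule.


Theoretical SNR for a full-scale sinusoid:
SNR = 6.02 * N + 1.76
    = 6.02 * 4 + 1.76
    = 24.08 + 1.76
    = 25.84 dB

25.84 dB


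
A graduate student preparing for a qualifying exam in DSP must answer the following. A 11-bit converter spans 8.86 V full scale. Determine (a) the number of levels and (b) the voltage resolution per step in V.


Step 1 — number of quantization levels:
L = 2^N = 2^11 = 2048

Step 2 — LSB step size:
delta = Vfs / L
      = 8.86 / 2048
      = 0.00432617 V

Levels = 2048; step size = 0.00432617 V


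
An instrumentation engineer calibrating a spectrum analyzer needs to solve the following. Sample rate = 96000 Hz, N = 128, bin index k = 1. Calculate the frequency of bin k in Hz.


Frequency of DFT bin k:
f_k = k * fs / N
    = 1 * 96000 / 128
    = 96000 / 128
    = 750.0 Hz

750.0 Hz


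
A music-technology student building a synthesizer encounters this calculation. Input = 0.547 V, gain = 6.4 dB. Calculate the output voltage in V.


Output voltage from dB gain:
V_out = V_in * 10^(gain_dB / 20)
      = 0.547 * 10^(6.4 / 20)
      = 0.547 * 2.089296
      = 1.1428 V

1.1428 V


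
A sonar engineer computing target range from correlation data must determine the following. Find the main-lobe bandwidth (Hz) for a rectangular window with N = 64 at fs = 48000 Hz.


Main lobe width for a rectangular window:
Width = 2 * fs / N
      = 2 * 48000 / 64
      = 96000 / 64
      = 1500.0 Hz

1500.0 Hz


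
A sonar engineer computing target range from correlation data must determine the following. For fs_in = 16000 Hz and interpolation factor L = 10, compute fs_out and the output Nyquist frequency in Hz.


Step 1 — output sample rate after interpolation by L:
fs_out = L * fs_in = 10 * 16000 = 160000 Hz

Step 2 — Nyquist frequency of the output stream:
f_Nyq = fs_out / 2 = 160000 / 2 = 80000.0 Hz

fs_out = 160000 Hz; f_Nyquist = 80000.0 Hz


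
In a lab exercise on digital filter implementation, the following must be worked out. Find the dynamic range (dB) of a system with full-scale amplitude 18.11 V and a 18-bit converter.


Dynamic range from full-scale to LSB:
V_min = V_max / 2^bits = 18.11 / 2^18
DR = 20 * log10(V_max / V_min)
   = 20 * log10(2^18)
   = 20 * 18 * log10(2)
   = 108.37 dB

108.37 dB


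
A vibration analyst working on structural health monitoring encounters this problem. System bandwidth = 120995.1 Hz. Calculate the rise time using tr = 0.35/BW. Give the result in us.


Rise time from bandwidth relationship:
tr = 0.35 / BW
   = 0.35 / 120995.1
   = 2.892679125e-06 s
   = 2.8927 us

2.8927 us


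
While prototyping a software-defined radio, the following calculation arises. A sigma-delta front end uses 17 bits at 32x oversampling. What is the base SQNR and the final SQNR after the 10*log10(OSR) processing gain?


Step 1 — baseline SQNR at Nyquist:
SQNR_base = 6.02*N + 1.76
          = 6.02*17 + 1.76
          = 104.1 dB

Step 2 — oversampling processing gain:
G = 10*log10(OSR) = 10*log10(32) = 15.05 dB

Step 3 — total:
SQNR_total = 104.1 + 15.05 = 119.15 dB

Base SQNR = 104.1 dB; oversampled SQNR = 119.15 dB


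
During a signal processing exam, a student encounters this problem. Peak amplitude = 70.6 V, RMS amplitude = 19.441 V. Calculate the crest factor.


Crest factor is the ratio of peak to RMS:
CF = V_peak / V_rms
   = 70.6 / 19.441
   = 3.6315

3.6315


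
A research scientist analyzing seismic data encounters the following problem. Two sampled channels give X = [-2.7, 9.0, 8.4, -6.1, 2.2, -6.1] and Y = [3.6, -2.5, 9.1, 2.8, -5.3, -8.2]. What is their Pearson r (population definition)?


Pearson correlation coefficient (population):
r = cov(X,Y) / (std(X) * std(Y))
Mean X = 0.7833, Mean Y = -0.0833
Cov(X,Y) = 10.981944
Std(X) = 6.250711, Std(Y) = 5.84734
r = 0.3005

0.3005


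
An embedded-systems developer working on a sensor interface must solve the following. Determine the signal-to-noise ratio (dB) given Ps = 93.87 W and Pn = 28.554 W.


SNR in decibels:
SNR = 10 * log10(Ps / Pn)
    = 10 * log10(93.87 / 28.554)
    = 10 * log10(3.2875)
    = 10 * 0.5169
    = 5.17 dB

5.17 dB


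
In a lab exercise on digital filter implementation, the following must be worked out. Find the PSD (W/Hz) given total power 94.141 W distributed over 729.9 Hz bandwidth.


Power spectral density:
PSD = P / BW
    = 94.141 / 729.9
    = 0.12897794 W/Hz

0.12897794 W/Hz


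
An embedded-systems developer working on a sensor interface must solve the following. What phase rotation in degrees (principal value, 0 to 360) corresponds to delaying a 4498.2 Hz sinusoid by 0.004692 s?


Phase shift from frequency and time delay:
phi = 360 * f * t_delay
    = 360 * 4498.2 * 0.004692
    = 7598.0 degrees
    mod 360 = 38.0 degrees

38.0 degrees


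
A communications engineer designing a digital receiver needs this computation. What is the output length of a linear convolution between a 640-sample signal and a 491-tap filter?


Linear convolution output length:
L = N + M - 1
  = 640 + 491 - 1
  = 1130 samples

1130


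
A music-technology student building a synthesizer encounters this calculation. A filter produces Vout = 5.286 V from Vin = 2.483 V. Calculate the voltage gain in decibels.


Voltage gain in dB:
G = 20 * log10(Vout / Vin)
  = 20 * log10(5.286 / 2.483)
  = 20 * log10(2.128876)
  = 20 * 0.32815
  = 6.56 dB

6.56 dB


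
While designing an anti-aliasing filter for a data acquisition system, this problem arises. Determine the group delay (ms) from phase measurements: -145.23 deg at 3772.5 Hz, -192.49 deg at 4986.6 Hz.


Group delay from phase difference:
tau = -d(phi)/d(omega)
d(phi) = -47.26 deg = -0.824843 rad
d(omega) = 2*pi*(4986.6 - 3772.5) = 7628.4153 rad/s
tau = -(-0.824843) / 7628.4153
    = 0.1081 ms

0.1081 ms


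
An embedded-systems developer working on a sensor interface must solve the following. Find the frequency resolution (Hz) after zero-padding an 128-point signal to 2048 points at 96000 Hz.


Frequency resolution after zero-padding:
N_padded = 128 * 16 = 2048
df = fs / N_padded
   = 96000 / 2048
   = 46.875 Hz

46.875 Hz


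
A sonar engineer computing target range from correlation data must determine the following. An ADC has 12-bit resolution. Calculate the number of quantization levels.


Number of quantization levels = 2^N
= 2^12
= 4096

4096


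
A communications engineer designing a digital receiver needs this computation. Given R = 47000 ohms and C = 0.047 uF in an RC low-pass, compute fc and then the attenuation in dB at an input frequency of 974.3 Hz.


Step 1 — cutoff frequency:
fc = 1 / (2*pi*R*C)
C = 0.047 uF = 4.7e-08 F
fc = 1 / (2*pi*47000*4.7e-08)
   = 72.0484 Hz

Step 2 — magnitude at f = 974.3 Hz:
|H(f)| = 1 / sqrt(1 + (f/fc)^2)
f/fc = 974.3 / 72.0484 = 13.522854
|H| = 1 / sqrt(1 + 182.86758) = 0.0737475
|H|_dB = 20*log10(0.0737475) = -22.65 dB

fc = 72.0484 Hz; |H(974.3 Hz)| = -22.65 dB


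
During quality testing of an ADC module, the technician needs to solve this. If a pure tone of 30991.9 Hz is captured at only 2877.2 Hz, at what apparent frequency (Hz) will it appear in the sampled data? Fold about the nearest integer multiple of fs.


Compute the nearest integer multiple of fs to the signal:
n = round(30991.9 / 2877.2) = 11
f_alias = |30991.9 - 11 * 2877.2|
        = |30991.9 - 31649.2|
        = 657.3 Hz

657.3


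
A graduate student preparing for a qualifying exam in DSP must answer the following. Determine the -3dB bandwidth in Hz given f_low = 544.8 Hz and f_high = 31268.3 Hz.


Bandwidth is the difference of -3dB frequencies:
BW = f_high - f_low
   = 31268.3 - 544.8
   = 30723.5 Hz

30723.5 Hz


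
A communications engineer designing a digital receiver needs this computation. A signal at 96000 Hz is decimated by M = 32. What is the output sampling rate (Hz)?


Decimation reduces the sample rate:
fs_out = fs_in / M
       = 96000 / 32
       = 3000.0 Hz

3000.0 Hz


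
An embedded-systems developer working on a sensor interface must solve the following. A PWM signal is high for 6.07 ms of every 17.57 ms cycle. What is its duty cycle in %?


Duty cycle as a percentage:
DC = (t_on / T) * 100
   = (6.07 / 17.57) * 100
   = 0.345475 * 100
   = 34.55 %

34.55 %


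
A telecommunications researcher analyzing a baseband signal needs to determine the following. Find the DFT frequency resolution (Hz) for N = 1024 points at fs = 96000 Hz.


DFT frequency resolution:
df = fs / N
   = 96000 / 1024
   = 93.75 Hz

93.75 Hz


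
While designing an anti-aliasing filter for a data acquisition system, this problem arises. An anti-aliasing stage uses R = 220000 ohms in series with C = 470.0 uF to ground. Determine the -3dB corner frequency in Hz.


Cutoff frequency of a first-order RC filter:
fc = 1 / (2 * pi * R * C)
C = 470.0 uF = 0.00047 F
fc = 1 / (2 * pi * 220000 * 0.00047)
   = 1 / 649.68136076237
   = 0.001539 Hz

0.001539 Hz


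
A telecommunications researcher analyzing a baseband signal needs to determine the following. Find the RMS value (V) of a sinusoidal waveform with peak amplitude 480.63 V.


RMS voltage for a sinusoidal waveform:
V_rms = V_peak / sqrt(2)
      = 480.63 / 1.414214
      = 339.857 V

339.857 V


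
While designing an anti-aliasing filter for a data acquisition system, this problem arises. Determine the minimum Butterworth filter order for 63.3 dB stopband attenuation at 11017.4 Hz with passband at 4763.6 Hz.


Butterworth filter order formula:
n = log10(10^(A/10) - 1) / (2 * log10(f_stop/f_pass))
10^(63.3/10) - 1 = 2137961.0895
f_stop/f_pass = 11017.4 / 4763.6 = 2.3128
n = 8.6916 -> ceil = 9

9


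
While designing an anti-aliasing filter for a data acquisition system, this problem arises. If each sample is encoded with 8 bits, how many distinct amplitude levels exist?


Number of quantization levels = 2^N
= 2^8
= 256

256


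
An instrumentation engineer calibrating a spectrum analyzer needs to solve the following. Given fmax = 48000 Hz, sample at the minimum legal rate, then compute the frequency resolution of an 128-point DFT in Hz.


Step 1 — Nyquist sampling rate:
fs = 2 * fmax = 2 * 48000 = 96000 Hz

Step 2 — DFT bin spacing:
df = fs / N = 96000 / 128 = 750.0 Hz

750.0 Hz


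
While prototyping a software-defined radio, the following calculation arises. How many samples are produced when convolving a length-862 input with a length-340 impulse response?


Linear convolution output length:
L = N + M - 1
  = 862 + 340 - 1
  = 1201 samples

1201


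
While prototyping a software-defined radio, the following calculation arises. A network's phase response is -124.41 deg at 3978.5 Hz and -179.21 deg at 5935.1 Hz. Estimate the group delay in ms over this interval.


Group delay from phase difference:
tau = -d(phi)/d(omega)
d(phi) = -54.8 deg = -0.95644 rad
d(omega) = 2*pi*(5935.1 - 3978.5) = 12293.6804 rad/s
tau = -(-0.95644) / 12293.6804
    = 0.0778 ms

0.0778 ms


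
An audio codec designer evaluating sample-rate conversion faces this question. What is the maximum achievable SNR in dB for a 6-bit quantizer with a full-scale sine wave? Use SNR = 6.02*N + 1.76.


Theoretical SNR for a full-scale sinusoid:
SNR = 6.02 * N + 1.76
    = 6.02 * 6 + 1.76
    = 36.12 + 1.76
    = 37.88 dB

37.88 dB


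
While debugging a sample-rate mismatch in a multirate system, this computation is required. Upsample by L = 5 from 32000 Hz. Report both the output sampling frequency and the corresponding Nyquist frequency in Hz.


Step 1 — output sample rate after interpolation by L:
fs_out = L * fs_in = 5 * 32000 = 160000 Hz

Step 2 — Nyquist frequency of the output stream:
f_Nyq = fs_out / 2 = 160000 / 2 = 80000.0 Hz

fs_out = 160000 Hz; f_Nyquist = 80000.0 Hz


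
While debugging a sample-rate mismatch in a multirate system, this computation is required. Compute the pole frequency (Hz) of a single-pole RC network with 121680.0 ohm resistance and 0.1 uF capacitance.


Cutoff frequency of a first-order RC filter:
fc = 1 / (2 * pi * R * C)
C = 0.1 uF = 1e-07 F
fc = 1 / (2 * pi * 121680.0 * 1e-07)
   = 1 / 0.076453798817761
   = 13.079795 Hz

13.079795 Hz


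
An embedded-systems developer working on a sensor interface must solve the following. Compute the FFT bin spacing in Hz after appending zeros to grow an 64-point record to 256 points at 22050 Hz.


Frequency resolution after zero-padding:
N_padded = 64 * 4 = 256
df = fs / N_padded
   = 22050 / 256
   = 86.1328 Hz

86.1328 Hz


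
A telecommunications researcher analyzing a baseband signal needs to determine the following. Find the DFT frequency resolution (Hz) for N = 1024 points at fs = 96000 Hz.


DFT frequency resolution:
df = fs / N
   = 96000 / 1024
   = 93.75 Hz

93.75 Hz


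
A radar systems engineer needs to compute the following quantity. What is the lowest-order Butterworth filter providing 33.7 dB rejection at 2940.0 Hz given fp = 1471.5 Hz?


Butterworth filter order formula:
n = log10(10^(A/10) - 1) / (2 * log10(f_stop/f_pass))
10^(33.7/10) - 1 = 2343.2288
f_stop/f_pass = 2940.0 / 1471.5 = 1.998
n = 5.6054 -> ceil = 6

6


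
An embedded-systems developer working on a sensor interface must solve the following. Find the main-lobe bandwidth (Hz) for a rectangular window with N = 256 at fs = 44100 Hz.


Main lobe width for a rectangular window:
Width = 2 * fs / N
      = 2 * 44100 / 256
      = 88200 / 256
      = 344.531 Hz

344.531 Hz


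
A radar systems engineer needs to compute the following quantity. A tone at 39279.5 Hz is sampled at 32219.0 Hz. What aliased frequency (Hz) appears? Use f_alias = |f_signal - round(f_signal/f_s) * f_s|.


Compute the nearest integer multiple of fs to the signal:
n = round(39279.5 / 32219.0) = 1
f_alias = |39279.5 - 1 * 32219.0|
        = |39279.5 - 32219.0|
        = 7060.5 Hz

7060.5


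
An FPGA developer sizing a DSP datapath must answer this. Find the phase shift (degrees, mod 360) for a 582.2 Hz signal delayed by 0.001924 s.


Phase shift from frequency and time delay:
phi = 360 * f * t_delay
    = 360 * 582.2 * 0.001924
    = 403.26 degrees
    mod 360 = 43.26 degrees

43.26 degrees


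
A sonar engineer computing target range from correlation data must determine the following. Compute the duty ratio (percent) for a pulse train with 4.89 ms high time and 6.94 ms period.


Duty cycle as a percentage:
DC = (t_on / T) * 100
   = (4.89 / 6.94) * 100
   = 0.704611 * 100
   = 70.46 %

70.46 %


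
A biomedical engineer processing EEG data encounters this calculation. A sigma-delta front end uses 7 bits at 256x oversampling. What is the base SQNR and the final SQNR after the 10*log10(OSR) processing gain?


Step 1 — baseline SQNR at Nyquist:
SQNR_base = 6.02*N + 1.76
          = 6.02*7 + 1.76
          = 43.9 dB

Step 2 — oversampling processing gain:
G = 10*log10(OSR) = 10*log10(256) = 24.08 dB

Step 3 — total:
SQNR_total = 43.9 + 24.08 = 67.98 dB

Base SQNR = 43.9 dB; oversampled SQNR = 67.98 dB


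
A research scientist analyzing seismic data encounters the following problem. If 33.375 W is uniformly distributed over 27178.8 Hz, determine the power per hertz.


Power spectral density:
PSD = P / BW
    = 33.375 / 27178.8
    = 0.00122798 W/Hz

0.00122798 W/Hz


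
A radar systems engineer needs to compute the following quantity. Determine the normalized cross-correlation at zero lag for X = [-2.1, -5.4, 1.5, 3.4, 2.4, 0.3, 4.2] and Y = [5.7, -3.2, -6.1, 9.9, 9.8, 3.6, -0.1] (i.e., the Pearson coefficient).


Pearson correlation coefficient (population):
r = cov(X,Y) / (std(X) * std(Y))
Mean X = 0.6143, Mean Y = 2.8
Cov(X,Y) = 5.994286
Std(X) = 3.122009, Std(Y) = 5.757976
r = 0.3335

0.3335


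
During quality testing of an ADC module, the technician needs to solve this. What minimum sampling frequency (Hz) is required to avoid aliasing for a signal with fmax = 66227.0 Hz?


The Nyquist rate is twice the maximum frequency component.
fs_min = 2 * fmax
      = 2 * 66227.0
      = 132454.0 Hz

132454.0


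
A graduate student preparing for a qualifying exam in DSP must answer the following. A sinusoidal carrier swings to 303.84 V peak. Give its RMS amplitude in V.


RMS voltage for a sinusoidal waveform:
V_rms = V_peak / sqrt(2)
      = 303.84 / 1.414214
      = 214.847 V

214.847 V


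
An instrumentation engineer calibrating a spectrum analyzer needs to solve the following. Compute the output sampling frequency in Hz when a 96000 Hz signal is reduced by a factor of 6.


Decimation reduces the sample rate:
fs_out = fs_in / M
       = 96000 / 6
       = 16000.0 Hz

16000.0 Hz


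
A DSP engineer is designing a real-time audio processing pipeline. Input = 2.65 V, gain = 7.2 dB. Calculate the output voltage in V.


Output voltage from dB gain:
V_out = V_in * 10^(gain_dB / 20)
      = 2.65 * 10^(7.2 / 20)
      = 2.65 * 2.290868
      = 6.0708 V

6.0708 V


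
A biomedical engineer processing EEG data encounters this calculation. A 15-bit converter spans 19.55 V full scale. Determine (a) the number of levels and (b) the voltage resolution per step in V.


Step 1 — number of quantization levels:
L = 2^N = 2^15 = 32768

Step 2 — LSB step size:
delta = Vfs / L
      = 19.55 / 32768
      = 0.00059662 V

Levels = 32768; step size = 0.00059662 V


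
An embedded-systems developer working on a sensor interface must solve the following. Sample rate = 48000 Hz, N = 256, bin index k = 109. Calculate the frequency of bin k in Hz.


Frequency of DFT bin k:
f_k = k * fs / N
    = 109 * 48000 / 256
    = 5232000 / 256
    = 20437.5 Hz

20437.5 Hz


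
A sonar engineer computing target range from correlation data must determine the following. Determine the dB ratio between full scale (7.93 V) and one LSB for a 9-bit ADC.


Dynamic range from full-scale to LSB:
V_min = V_max / 2^bits = 7.93 / 2^9
DR = 20 * log10(V_max / V_min)
   = 20 * log10(2^9)
   = 20 * 9 * log10(2)
   = 54.19 dB

54.19 dB


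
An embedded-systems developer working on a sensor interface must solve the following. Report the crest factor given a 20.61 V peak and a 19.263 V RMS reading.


Crest factor is the ratio of peak to RMS:
CF = V_peak / V_rms
   = 20.61 / 19.263
   = 1.0699

1.0699


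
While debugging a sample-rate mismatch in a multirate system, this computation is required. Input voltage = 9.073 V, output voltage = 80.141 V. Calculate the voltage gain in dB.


Voltage gain in dB:
G = 20 * log10(Vout / Vin)
  = 20 * log10(80.141 / 9.073)
  = 20 * log10(8.832911)
  = 20 * 0.946104
  = 18.92 dB

18.92 dB


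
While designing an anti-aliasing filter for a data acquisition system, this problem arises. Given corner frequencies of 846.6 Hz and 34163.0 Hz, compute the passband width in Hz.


Bandwidth is the difference of -3dB frequencies:
BW = f_high - f_low
   = 34163.0 - 846.6
   = 33316.4 Hz

33316.4 Hz


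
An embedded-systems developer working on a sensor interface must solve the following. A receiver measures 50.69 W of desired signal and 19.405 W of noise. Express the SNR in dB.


SNR in decibels:
SNR = 10 * log10(Ps / Pn)
    = 10 * log10(50.69 / 19.405)
    = 10 * log10(2.6122)
    = 10 * 0.417
    = 4.17 dB

4.17 dB


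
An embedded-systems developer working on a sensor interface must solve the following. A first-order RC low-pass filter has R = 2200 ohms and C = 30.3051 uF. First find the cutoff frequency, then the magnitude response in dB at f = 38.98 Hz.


Step 1 — cutoff frequency:
fc = 1 / (2*pi*R*C)
C = 30.3051 uF = 3.03051e-05 F
fc = 1 / (2*pi*2200*3.03051e-05)
   = 2.38716 Hz

Step 2 — magnitude at f = 38.98 Hz:
|H(f)| = 1 / sqrt(1 + (f/fc)^2)
f/fc = 38.98 / 2.38716 = 16.329027
|H| = 1 / sqrt(1 + 266.637123) = 0.0611261
|H|_dB = 20*log10(0.0611261) = -24.28 dB

fc = 2.38716 Hz; |H(38.98 Hz)| = -24.28 dB


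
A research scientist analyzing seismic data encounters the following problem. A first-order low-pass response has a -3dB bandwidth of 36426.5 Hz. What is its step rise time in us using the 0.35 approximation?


Rise time from bandwidth relationship:
tr = 0.35 / BW
   = 0.35 / 36426.5
   = 9.608389497e-06 s
   = 9.6084 us

9.6084 us


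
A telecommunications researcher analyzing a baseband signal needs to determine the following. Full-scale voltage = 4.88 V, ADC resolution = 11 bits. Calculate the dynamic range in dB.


Dynamic range from full-scale to LSB:
V_min = V_max / 2^bits = 4.88 / 2^11
DR = 20 * log10(V_max / V_min)
   = 20 * log10(2^11)
   = 20 * 11 * log10(2)
   = 66.23 dB

66.23 dB


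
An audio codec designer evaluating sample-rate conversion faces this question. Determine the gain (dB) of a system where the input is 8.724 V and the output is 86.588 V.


Voltage gain in dB:
G = 20 * log10(Vout / Vin)
  = 20 * log10(86.588 / 8.724)
  = 20 * log10(9.925264)
  = 20 * 0.996742
  = 19.93 dB

19.93 dB


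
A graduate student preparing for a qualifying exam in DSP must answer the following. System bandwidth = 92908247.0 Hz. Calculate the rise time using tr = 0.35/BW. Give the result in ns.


Rise time from bandwidth relationship:
tr = 0.35 / BW
   = 0.35 / 92908247.0
   = 3.767157505e-09 s
   = 3.7672 ns

3.7672 ns


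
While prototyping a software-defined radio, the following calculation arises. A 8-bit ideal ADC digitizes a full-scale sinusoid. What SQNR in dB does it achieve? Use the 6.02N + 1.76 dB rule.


Theoretical SNR for a full-scale sinusoid:
SNR = 6.02 * N + 1.76
    = 6.02 * 8 + 1.76
    = 48.16 + 1.76
    = 49.92 dB

49.92 dB


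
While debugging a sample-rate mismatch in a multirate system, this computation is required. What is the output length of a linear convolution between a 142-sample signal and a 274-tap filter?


Linear convolution output length:
L = N + M - 1
  = 142 + 274 - 1
  = 415 samples

415


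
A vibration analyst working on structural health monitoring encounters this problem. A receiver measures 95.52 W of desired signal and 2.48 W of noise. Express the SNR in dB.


SNR in decibels:
SNR = 10 * log10(Ps / Pn)
    = 10 * log10(95.52 / 2.48)
    = 10 * log10(38.5161)
    = 10 * 1.5856
    = 15.86 dB

15.86 dB


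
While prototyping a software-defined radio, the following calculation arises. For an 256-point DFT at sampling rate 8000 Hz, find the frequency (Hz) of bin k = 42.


Frequency of DFT bin k:
f_k = k * fs / N
    = 42 * 8000 / 256
    = 336000 / 256
    = 1312.5 Hz

1312.5 Hz


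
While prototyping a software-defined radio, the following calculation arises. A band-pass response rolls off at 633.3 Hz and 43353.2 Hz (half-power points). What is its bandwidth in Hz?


Bandwidth is the difference of -3dB frequencies:
BW = f_high - f_low
   = 43353.2 - 633.3
   = 42719.9 Hz

42719.9 Hz


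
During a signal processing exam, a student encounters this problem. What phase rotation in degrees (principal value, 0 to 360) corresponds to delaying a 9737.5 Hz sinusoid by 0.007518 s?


Phase shift from frequency and time delay:
phi = 360 * f * t_delay
    = 360 * 9737.5 * 0.007518
    = 26354.35 degrees
    mod 360 = 74.35 degrees

74.35 degrees
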